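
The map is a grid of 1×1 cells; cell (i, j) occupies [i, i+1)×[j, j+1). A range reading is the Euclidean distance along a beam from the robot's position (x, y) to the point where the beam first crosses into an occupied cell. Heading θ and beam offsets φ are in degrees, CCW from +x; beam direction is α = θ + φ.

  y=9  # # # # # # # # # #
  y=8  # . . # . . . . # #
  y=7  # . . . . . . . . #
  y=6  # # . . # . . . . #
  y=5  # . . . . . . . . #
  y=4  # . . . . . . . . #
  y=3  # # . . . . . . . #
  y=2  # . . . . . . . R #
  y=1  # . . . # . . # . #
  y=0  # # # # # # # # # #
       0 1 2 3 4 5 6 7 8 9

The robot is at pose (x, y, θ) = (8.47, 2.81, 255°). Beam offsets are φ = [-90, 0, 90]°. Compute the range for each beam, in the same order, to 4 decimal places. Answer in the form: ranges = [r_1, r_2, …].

beam 1: φ=-90°, α=165°
  dir = (cos 165°, sin 165°) = (-0.9659, 0.2588); from cell (8,2)
  next x-line at t=0.4866, next y-line at t=0.7341; Δt_x=1.0353, Δt_y=3.8637
    x: enter (7,2) at t=0.4866
    y: enter (7,3) at t=0.7341
    x: enter (6,3) at t=1.5219
    x: enter (5,3) at t=2.5571
    x: enter (4,3) at t=3.5924
    y: enter (4,4) at t=4.5978
    x: enter (3,4) at t=4.6277
    x: enter (2,4) at t=5.6630
    x: enter (1,4) at t=6.6982
    x: enter (0,4) at t=7.7335 ← occupied
  → r_1 = 7.7335
beam 2: φ=0°, α=255°
  dir = (cos 255°, sin 255°) = (-0.2588, -0.9659); from cell (8,2)
  next x-line at t=1.8159, next y-line at t=0.8386; Δt_x=3.8637, Δt_y=1.0353
    y: enter (8,1) at t=0.8386
    x: enter (7,1) at t=1.8159 ← occupied
  → r_2 = 1.8159
beam 3: φ=90°, α=345°
  dir = (cos 345°, sin 345°) = (0.9659, -0.2588); from cell (8,2)
  next x-line at t=0.5487, next y-line at t=3.1296; Δt_x=1.0353, Δt_y=3.8637
    x: enter (9,2) at t=0.5487 ← occupied
  → r_3 = 0.5487

ranges = [7.7335, 1.8159, 0.5487]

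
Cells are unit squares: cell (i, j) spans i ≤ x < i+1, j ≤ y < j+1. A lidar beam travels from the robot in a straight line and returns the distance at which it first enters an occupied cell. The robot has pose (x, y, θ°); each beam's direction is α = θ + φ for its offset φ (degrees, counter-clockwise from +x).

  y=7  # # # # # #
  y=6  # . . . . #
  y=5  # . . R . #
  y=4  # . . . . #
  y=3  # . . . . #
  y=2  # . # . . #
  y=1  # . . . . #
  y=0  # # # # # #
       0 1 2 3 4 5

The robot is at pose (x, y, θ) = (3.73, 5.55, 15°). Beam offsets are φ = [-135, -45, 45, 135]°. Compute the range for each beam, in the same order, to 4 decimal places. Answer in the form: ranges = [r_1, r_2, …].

beam 1: φ=-135°, α=240°
  dir = (cos 240°, sin 240°) = (-0.5000, -0.8660); from cell (3,5)
  next x-line at t=1.4600, next y-line at t=0.6351; Δt_x=2.0000, Δt_y=1.1547
    y: enter (3,4) at t=0.6351
    x: enter (2,4) at t=1.4600
    y: enter (2,3) at t=1.7898
    y: enter (2,2) at t=2.9445 ← occupied
  → r_1 = 2.9445
beam 2: φ=-45°, α=330°
  dir = (cos 330°, sin 330°) = (0.8660, -0.5000); from cell (3,5)
  next x-line at t=0.3118, next y-line at t=1.1000; Δt_x=1.1547, Δt_y=2.0000
    x: enter (4,5) at t=0.3118
    y: enter (4,4) at t=1.1000
    x: enter (5,4) at t=1.4665 ← occupied
  → r_2 = 1.4665
beam 3: φ=45°, α=60°
  dir = (cos 60°, sin 60°) = (0.5000, 0.8660); from cell (3,5)
  next x-line at t=0.5400, next y-line at t=0.5196; Δt_x=2.0000, Δt_y=1.1547
    y: enter (3,6) at t=0.5196
    x: enter (4,6) at t=0.5400
    y: enter (4,7) at t=1.6743 ← occupied
  → r_3 = 1.6743
beam 4: φ=135°, α=150°
  dir = (cos 150°, sin 150°) = (-0.8660, 0.5000); from cell (3,5)
  next x-line at t=0.8429, next y-line at t=0.9000; Δt_x=1.1547, Δt_y=2.0000
    x: enter (2,5) at t=0.8429
    y: enter (2,6) at t=0.9000
    x: enter (1,6) at t=1.9976
    y: enter (1,7) at t=2.9000 ← occupied
  → r_4 = 2.9000

ranges = [2.9445, 1.4665, 1.6743, 2.9000]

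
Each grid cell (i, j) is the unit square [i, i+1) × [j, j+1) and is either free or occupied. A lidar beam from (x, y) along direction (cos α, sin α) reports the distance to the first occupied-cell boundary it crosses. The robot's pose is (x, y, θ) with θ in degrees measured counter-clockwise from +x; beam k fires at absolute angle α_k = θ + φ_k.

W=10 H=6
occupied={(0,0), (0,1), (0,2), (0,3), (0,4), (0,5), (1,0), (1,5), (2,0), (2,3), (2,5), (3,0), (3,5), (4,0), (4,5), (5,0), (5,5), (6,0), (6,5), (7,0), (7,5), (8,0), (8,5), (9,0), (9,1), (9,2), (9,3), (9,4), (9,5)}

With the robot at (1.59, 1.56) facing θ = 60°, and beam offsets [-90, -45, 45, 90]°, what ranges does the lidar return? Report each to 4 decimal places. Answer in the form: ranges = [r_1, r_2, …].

ranges = [1.1200, 7.6714, 2.2796, 0.6813]

beam 1: φ=-90°, α=330°
  d=(0.8660,-0.5000)  start (1,1)  tX=0.4734 tY=1.1200  stride 1/|dx|=1.1547 1/|dy|=2.0000
    cross x-line → (2,1), t=0.4734
    cross y-line → (2,0), t=1.1200 (wall)
  → r_1 = 1.1200
beam 2: φ=-45°, α=15°
  d=(0.9659,0.2588)  start (1,1)  tX=0.4245 tY=1.7000  stride 1/|dx|=1.0353 1/|dy|=3.8637
    cross x-line → (2,1), t=0.4245
    cross x-line → (3,1), t=1.4597
    cross y-line → (3,2), t=1.7000
    cross x-line → (4,2), t=2.4950
    cross x-line → (5,2), t=3.5303
    cross x-line → (6,2), t=4.5656
    cross y-line → (6,3), t=5.5637
    cross x-line → (7,3), t=5.6008
    cross x-line → (8,3), t=6.6361
    cross x-line → (9,3), t=7.6714 (wall)
  → r_2 = 7.6714
beam 3: φ=45°, α=105°
  d=(-0.2588,0.9659)  start (1,1)  tX=2.2796 tY=0.4555  stride 1/|dx|=3.8637 1/|dy|=1.0353
    cross y-line → (1,2), t=0.4555
    cross y-line → (1,3), t=1.4908
    cross x-line → (0,3), t=2.2796 (wall)
  → r_3 = 2.2796
beam 4: φ=90°, α=150°
  d=(-0.8660,0.5000)  start (1,1)  tX=0.6813 tY=0.8800  stride 1/|dx|=1.1547 1/|dy|=2.0000
    cross x-line → (0,1), t=0.6813 (wall)
  → r_4 = 0.6813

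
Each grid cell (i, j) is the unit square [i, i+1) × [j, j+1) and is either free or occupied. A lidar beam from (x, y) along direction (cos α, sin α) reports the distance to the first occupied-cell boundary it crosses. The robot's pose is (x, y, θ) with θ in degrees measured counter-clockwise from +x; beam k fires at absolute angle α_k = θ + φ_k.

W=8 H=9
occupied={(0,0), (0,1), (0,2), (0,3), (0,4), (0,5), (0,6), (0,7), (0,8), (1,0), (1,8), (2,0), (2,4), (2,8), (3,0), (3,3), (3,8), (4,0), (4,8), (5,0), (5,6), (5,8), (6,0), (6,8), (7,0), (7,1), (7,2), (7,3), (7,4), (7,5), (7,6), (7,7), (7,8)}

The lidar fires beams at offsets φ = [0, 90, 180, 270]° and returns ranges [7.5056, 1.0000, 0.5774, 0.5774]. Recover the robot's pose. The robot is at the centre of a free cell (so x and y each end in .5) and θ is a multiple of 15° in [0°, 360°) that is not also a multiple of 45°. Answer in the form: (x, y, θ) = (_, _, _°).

(x, y, θ) = (6.5, 1.5, 120°)

Candidates: 39 free-cell centres × 16 headings = 624 poses. Raycast each; keep the one whose scan matches to 4 dp.
  (6.5, 5.5, 255°): beam 1 = 4.6587 ≠ 7.5056 ✗
  (2.5, 7.5, 120°): beam 1 = 0.5774 ≠ 7.5056 ✗
  (5.5, 2.5, 15°): beam 1 = 1.5529 ≠ 7.5056 ✗
  (3.5, 4.5, 345°): beam 1 = 3.6235 ≠ 7.5056 ✗
  …
  (6.5, 1.5, 120°): r_1=7.5056, r_2=1.0000, r_3=0.5774, r_4=0.5774 — all match ✓
Only this pose fits every beam.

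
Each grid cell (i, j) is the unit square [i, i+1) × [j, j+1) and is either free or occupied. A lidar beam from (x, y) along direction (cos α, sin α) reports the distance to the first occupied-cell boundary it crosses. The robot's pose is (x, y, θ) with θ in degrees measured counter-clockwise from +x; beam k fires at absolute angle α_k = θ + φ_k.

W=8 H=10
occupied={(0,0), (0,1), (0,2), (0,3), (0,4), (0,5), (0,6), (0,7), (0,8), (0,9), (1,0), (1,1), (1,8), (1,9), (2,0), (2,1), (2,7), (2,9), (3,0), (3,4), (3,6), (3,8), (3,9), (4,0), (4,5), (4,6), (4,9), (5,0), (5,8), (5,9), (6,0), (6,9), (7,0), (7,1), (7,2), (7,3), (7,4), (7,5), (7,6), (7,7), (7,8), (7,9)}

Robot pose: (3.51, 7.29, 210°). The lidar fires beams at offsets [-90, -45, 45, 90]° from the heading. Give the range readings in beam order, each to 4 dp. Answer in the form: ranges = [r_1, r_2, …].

ranges = [0.8198, 0.5280, 0.3002, 0.3349]

beam 1: φ=-90°, α=120°
  d=(-0.5000,0.8660)  start (3,7)  tX=1.0200 tY=0.8198  stride 1/|dx|=2.0000 1/|dy|=1.1547
    cross y-line → (3,8), t=0.8198 (wall)
  → r_1 = 0.8198
beam 2: φ=-45°, α=165°
  d=(-0.9659,0.2588)  start (3,7)  tX=0.5280 tY=2.7432  stride 1/|dx|=1.0353 1/|dy|=3.8637
    cross x-line → (2,7), t=0.5280 (wall)
  → r_2 = 0.5280
beam 3: φ=45°, α=255°
  d=(-0.2588,-0.9659)  start (3,7)  tX=1.9705 tY=0.3002  stride 1/|dx|=3.8637 1/|dy|=1.0353
    cross y-line → (3,6), t=0.3002 (wall)
  → r_3 = 0.3002
beam 4: φ=90°, α=300°
  d=(0.5000,-0.8660)  start (3,7)  tX=0.9800 tY=0.3349  stride 1/|dx|=2.0000 1/|dy|=1.1547
    cross y-line → (3,6), t=0.3349 (wall)
  → r_4 = 0.3349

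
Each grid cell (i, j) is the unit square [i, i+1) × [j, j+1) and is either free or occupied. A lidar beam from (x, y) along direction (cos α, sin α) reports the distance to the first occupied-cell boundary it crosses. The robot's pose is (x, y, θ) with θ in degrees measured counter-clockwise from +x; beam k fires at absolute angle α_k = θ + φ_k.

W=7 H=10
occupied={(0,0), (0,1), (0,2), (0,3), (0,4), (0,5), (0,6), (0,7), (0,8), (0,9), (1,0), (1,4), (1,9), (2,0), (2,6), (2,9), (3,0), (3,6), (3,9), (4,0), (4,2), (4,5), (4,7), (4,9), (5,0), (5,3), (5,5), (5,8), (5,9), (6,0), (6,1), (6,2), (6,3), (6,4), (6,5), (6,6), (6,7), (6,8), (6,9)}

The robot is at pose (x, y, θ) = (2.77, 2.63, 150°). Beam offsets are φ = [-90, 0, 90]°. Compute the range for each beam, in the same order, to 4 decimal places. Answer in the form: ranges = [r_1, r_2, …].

ranges = [2.7366, 2.0438, 1.8822]

beam 1: φ=-90°, α=60°
  cosα=0.5000 sinα=0.8660 | (2,2) | tMaxX 0.4600 tMaxY 0.4272 | tΔX 2.0000 tΔY 1.1547
    t=0.4272 [y] (2,3)
    t=0.4600 [x] (3,3)
    t=1.5819 [y] (3,4)
    t=2.4600 [x] (4,4)
    t=2.7366 [y] (4,5) — stop
  → r_1 = 2.7366
beam 2: φ=0°, α=150°
  cosα=-0.8660 sinα=0.5000 | (2,2) | tMaxX 0.8891 tMaxY 0.7400 | tΔX 1.1547 tΔY 2.0000
    t=0.7400 [y] (2,3)
    t=0.8891 [x] (1,3)
    t=2.0438 [x] (0,3) — stop
  → r_2 = 2.0438
beam 3: φ=90°, α=240°
  cosα=-0.5000 sinα=-0.8660 | (2,2) | tMaxX 1.5400 tMaxY 0.7275 | tΔX 2.0000 tΔY 1.1547
    t=0.7275 [y] (2,1)
    t=1.5400 [x] (1,1)
    t=1.8822 [y] (1,0) — stop
  → r_3 = 1.8822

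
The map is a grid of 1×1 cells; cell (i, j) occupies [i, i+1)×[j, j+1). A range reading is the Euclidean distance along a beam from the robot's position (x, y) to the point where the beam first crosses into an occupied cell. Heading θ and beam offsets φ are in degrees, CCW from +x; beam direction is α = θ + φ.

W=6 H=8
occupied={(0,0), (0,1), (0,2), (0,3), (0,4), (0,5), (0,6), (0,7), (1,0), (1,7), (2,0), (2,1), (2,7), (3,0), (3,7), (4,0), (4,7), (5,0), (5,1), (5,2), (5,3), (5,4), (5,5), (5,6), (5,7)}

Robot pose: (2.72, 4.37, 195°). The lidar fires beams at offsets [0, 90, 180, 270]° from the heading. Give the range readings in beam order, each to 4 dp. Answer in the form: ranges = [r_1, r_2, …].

beam 1: φ=0°, α=195°
  direction (-0.9659, -0.2588); cell (2,4); t to first gridline: x 0.7454, y 1.4296 (then +1.0353 / +3.8637)
    (1,4) via x @ 0.7454
    (1,3) via y @ 1.4296
    (0,3) via x @ 1.7807  # hit
  → r_1 = 1.7807
beam 2: φ=90°, α=285°
  direction (0.2588, -0.9659); cell (2,4); t to first gridline: x 1.0818, y 0.3831 (then +3.8637 / +1.0353)
    (2,3) via y @ 0.3831
    (3,3) via x @ 1.0818
    (3,2) via y @ 1.4183
    (3,1) via y @ 2.4536
    (3,0) via y @ 3.4889  # hit
  → r_2 = 3.4889
beam 3: φ=180°, α=15°
  direction (0.9659, 0.2588); cell (2,4); t to first gridline: x 0.2899, y 2.4341 (then +1.0353 / +3.8637)
    (3,4) via x @ 0.2899
    (4,4) via x @ 1.3252
    (5,4) via x @ 2.3604  # hit
  → r_3 = 2.3604
beam 4: φ=270°, α=105°
  direction (-0.2588, 0.9659); cell (2,4); t to first gridline: x 2.7819, y 0.6522 (then +3.8637 / +1.0353)
    (2,5) via y @ 0.6522
    (2,6) via y @ 1.6875
    (2,7) via y @ 2.7228  # hit
  → r_4 = 2.7228

ranges = [1.7807, 3.4889, 2.3604, 2.7228]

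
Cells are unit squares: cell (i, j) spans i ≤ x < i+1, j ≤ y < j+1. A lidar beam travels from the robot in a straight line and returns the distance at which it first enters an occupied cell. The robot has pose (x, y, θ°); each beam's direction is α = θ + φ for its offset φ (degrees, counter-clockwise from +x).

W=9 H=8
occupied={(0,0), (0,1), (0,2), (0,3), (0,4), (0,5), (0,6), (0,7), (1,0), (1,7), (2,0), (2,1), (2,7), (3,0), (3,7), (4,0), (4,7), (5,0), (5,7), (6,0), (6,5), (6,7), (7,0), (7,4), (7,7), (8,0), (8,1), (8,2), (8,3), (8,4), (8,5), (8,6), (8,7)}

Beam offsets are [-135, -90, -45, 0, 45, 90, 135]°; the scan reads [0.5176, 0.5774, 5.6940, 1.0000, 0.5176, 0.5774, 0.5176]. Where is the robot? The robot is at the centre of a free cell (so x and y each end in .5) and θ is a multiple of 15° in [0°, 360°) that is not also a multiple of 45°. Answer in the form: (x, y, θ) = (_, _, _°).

Enumerate (i+0.5, j+0.5, θ) over the 39 free cells and 16 admissible headings. For each, cast all 7 beams and compare to the given ranges.
  (6.5, 4.5, 165°): beam 1 = 0.5774 ≠ 0.5176 ✗
  (4.5, 2.5, 210°): beam 1 = 4.6587 ≠ 0.5176 ✗
  (3.5, 5.5, 165°): beam 1 = 3.0000 ≠ 0.5176 ✗
  (6.5, 4.5, 240°): beam 2 = 5.0000 ≠ 0.5774 ✗
  …
  (1.5, 1.5, 120°): r_1=0.5176, r_2=0.5774, r_3=5.6940, r_4=1.0000, r_5=0.5176, r_6=0.5774, r_7=0.5176 — all match ✓
No second candidate reproduces the full scan.

(x, y, θ) = (1.5, 1.5, 120°)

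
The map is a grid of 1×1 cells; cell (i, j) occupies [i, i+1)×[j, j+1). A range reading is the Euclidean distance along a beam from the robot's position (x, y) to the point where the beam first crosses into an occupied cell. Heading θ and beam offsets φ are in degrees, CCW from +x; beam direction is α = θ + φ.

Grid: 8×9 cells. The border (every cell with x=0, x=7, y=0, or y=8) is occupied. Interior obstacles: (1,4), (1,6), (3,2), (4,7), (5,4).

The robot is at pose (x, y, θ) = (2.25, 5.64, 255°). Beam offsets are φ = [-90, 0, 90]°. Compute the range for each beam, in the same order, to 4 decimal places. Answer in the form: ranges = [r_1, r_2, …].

beam 1: φ=-90°, α=165°
  direction (-0.9659, 0.2588); cell (2,5); t to first gridline: x 0.2588, y 1.3909 (then +1.0353 / +3.8637)
    (1,5) via x @ 0.2588
    (0,5) via x @ 1.2941  # hit
  → r_1 = 1.2941
beam 2: φ=0°, α=255°
  direction (-0.2588, -0.9659); cell (2,5); t to first gridline: x 0.9659, y 0.6626 (then +3.8637 / +1.0353)
    (2,4) via y @ 0.6626
    (1,4) via x @ 0.9659  # hit
  → r_2 = 0.9659
beam 3: φ=90°, α=345°
  direction (0.9659, -0.2588); cell (2,5); t to first gridline: x 0.7765, y 2.4728 (then +1.0353 / +3.8637)
    (3,5) via x @ 0.7765
    (4,5) via x @ 1.8117
    (4,4) via y @ 2.4728
    (5,4) via x @ 2.8470  # hit
  → r_3 = 2.8470

ranges = [1.2941, 0.9659, 2.8470]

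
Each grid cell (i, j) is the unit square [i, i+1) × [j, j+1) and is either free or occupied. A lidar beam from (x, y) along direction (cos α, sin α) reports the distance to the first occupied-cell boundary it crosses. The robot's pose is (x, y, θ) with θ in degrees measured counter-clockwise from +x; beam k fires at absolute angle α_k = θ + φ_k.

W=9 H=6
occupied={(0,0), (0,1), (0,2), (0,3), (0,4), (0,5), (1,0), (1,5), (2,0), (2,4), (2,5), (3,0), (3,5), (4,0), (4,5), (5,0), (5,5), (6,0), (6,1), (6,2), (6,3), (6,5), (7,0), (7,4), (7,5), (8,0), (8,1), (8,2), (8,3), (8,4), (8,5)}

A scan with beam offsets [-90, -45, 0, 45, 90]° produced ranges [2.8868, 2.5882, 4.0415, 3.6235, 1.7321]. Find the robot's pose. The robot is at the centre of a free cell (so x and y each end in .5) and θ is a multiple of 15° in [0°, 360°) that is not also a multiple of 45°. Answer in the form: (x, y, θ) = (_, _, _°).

Candidates: 23 free-cell centres × 16 headings = 368 poses. Raycast each; keep the one whose scan matches to 4 dp.
  (4.5, 1.5, 60°): beam 1 = 1.0000 ≠ 2.8868 ✗
  (1.5, 2.5, 285°): beam 1 = 0.5176 ≠ 2.8868 ✗
  (2.5, 1.5, 105°): beam 1 = 3.6235 ≠ 2.8868 ✗
  …
  (4.5, 2.5, 150°): r_1=2.8868, r_2=2.5882, r_3=4.0415, r_4=3.6235, r_5=1.7321 — all match ✓
No second candidate reproduces the full scan.

(x, y, θ) = (4.5, 2.5, 150°)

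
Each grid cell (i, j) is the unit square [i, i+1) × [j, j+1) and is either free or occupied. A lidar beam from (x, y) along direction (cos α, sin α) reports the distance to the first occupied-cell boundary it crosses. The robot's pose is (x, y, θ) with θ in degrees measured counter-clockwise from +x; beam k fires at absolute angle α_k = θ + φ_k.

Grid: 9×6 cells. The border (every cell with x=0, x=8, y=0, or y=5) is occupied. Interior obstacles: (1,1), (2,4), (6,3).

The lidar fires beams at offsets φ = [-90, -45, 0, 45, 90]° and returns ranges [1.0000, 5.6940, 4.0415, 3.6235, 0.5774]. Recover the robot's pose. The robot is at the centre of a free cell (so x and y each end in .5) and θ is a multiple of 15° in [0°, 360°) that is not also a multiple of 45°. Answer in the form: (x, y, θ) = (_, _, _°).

The pose lattice has 25·16 = 400 candidates. Test each by forward raycasting.
  (3.5, 1.5, 195°): beam 1 = 2.5882 ≠ 1.0000 ✗
  (2.5, 2.5, 150°): beam 1 = 2.8868 ≠ 1.0000 ✗
  (5.5, 3.5, 165°): beam 1 = 1.5529 ≠ 1.0000 ✗
  …
  (2.5, 1.5, 60°): r_1=1.0000, r_2=5.6940, r_3=4.0415, r_4=3.6235, r_5=0.5774 — all match ✓
Only this pose fits every beam.

(x, y, θ) = (2.5, 1.5, 60°)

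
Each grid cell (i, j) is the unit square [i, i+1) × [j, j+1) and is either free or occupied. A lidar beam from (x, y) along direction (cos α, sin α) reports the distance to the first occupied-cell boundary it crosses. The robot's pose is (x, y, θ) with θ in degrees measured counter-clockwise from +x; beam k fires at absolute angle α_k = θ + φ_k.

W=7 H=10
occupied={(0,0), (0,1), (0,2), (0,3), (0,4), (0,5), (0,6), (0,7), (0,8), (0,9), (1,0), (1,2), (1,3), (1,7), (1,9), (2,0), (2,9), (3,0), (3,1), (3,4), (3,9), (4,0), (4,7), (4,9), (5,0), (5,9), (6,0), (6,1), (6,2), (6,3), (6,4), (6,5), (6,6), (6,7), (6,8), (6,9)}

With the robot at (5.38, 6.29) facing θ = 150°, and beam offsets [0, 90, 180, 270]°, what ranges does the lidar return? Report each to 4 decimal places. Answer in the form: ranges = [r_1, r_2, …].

ranges = [1.4200, 6.1084, 0.7159, 1.2400]

beam 1: φ=0°, α=150°
  direction (-0.8660, 0.5000); cell (5,6); t to first gridline: x 0.4388, y 1.4200 (then +1.1547 / +2.0000)
    (4,6) via x @ 0.4388
    (4,7) via y @ 1.4200  # hit
  → r_1 = 1.4200
beam 2: φ=90°, α=240°
  direction (-0.5000, -0.8660); cell (5,6); t to first gridline: x 0.7600, y 0.3349 (then +2.0000 / +1.1547)
    (5,5) via y @ 0.3349
    (4,5) via x @ 0.7600
    (4,4) via y @ 1.4896
    (4,3) via y @ 2.6443
    (3,3) via x @ 2.7600
    (3,2) via y @ 3.7990
    (2,2) via x @ 4.7600
    (2,1) via y @ 4.9537
    (2,0) via y @ 6.1084  # hit
  → r_2 = 6.1084
beam 3: φ=180°, α=330°
  direction (0.8660, -0.5000); cell (5,6); t to first gridline: x 0.7159, y 0.5800 (then +1.1547 / +2.0000)
    (5,5) via y @ 0.5800
    (6,5) via x @ 0.7159  # hit
  → r_3 = 0.7159
beam 4: φ=270°, α=60°
  direction (0.5000, 0.8660); cell (5,6); t to first gridline: x 1.2400, y 0.8198 (then +2.0000 / +1.1547)
    (5,7) via y @ 0.8198
    (6,7) via x @ 1.2400  # hit
  → r_4 = 1.2400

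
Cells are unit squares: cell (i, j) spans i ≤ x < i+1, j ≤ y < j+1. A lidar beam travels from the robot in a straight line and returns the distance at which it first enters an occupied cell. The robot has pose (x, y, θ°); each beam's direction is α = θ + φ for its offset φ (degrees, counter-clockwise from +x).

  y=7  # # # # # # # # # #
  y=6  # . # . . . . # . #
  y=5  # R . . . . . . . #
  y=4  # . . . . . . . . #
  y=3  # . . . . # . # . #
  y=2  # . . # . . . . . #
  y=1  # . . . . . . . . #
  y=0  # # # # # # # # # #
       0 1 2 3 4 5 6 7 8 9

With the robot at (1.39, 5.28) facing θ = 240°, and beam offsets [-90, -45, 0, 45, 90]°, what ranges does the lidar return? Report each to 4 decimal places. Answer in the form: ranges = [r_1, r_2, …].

beam 1: φ=-90°, α=150°
  d=(-0.8660,0.5000)  start (1,5)  tX=0.4503 tY=1.4400  stride 1/|dx|=1.1547 1/|dy|=2.0000
    cross x-line → (0,5), t=0.4503 (wall)
  → r_1 = 0.4503
beam 2: φ=-45°, α=195°
  d=(-0.9659,-0.2588)  start (1,5)  tX=0.4038 tY=1.0818  stride 1/|dx|=1.0353 1/|dy|=3.8637
    cross x-line → (0,5), t=0.4038 (wall)
  → r_2 = 0.4038
beam 3: φ=0°, α=240°
  d=(-0.5000,-0.8660)  start (1,5)  tX=0.7800 tY=0.3233  stride 1/|dx|=2.0000 1/|dy|=1.1547
    cross y-line → (1,4), t=0.3233
    cross x-line → (0,4), t=0.7800 (wall)
  → r_3 = 0.7800
beam 4: φ=45°, α=285°
  d=(0.2588,-0.9659)  start (1,5)  tX=2.3569 tY=0.2899  stride 1/|dx|=3.8637 1/|dy|=1.0353
    cross y-line → (1,4), t=0.2899
    cross y-line → (1,3), t=1.3252
    cross x-line → (2,3), t=2.3569
    cross y-line → (2,2), t=2.3604
    cross y-line → (2,1), t=3.3957
    cross y-line → (2,0), t=4.4310 (wall)
  → r_4 = 4.4310
beam 5: φ=90°, α=330°
  d=(0.8660,-0.5000)  start (1,5)  tX=0.7044 tY=0.5600  stride 1/|dx|=1.1547 1/|dy|=2.0000
    cross y-line → (1,4), t=0.5600
    cross x-line → (2,4), t=0.7044
    cross x-line → (3,4), t=1.8591
    cross y-line → (3,3), t=2.5600
    cross x-line → (4,3), t=3.0138
    cross x-line → (5,3), t=4.1685 (wall)
  → r_5 = 4.1685

ranges = [0.4503, 0.4038, 0.7800, 4.4310, 4.1685]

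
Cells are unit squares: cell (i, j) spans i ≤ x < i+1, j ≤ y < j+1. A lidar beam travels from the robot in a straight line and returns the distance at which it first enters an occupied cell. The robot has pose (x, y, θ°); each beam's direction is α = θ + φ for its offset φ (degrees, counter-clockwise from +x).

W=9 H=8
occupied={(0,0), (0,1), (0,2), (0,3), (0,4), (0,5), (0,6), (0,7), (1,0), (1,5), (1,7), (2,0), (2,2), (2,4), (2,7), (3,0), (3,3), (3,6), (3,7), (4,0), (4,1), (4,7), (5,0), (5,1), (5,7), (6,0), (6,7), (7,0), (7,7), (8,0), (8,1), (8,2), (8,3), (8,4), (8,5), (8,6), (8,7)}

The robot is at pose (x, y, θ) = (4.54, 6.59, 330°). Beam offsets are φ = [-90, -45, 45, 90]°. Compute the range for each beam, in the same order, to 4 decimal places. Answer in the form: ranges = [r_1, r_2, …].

ranges = [2.9907, 4.7519, 1.5841, 0.4734]

beam 1: φ=-90°, α=240°
  dir = (cos 240°, sin 240°) = (-0.5000, -0.8660); from cell (4,6)
  next x-line at t=1.0800, next y-line at t=0.6813; Δt_x=2.0000, Δt_y=1.1547
    y: enter (4,5) at t=0.6813
    x: enter (3,5) at t=1.0800
    y: enter (3,4) at t=1.8360
    y: enter (3,3) at t=2.9907 ← occupied
  → r_1 = 2.9907
beam 2: φ=-45°, α=285°
  dir = (cos 285°, sin 285°) = (0.2588, -0.9659); from cell (4,6)
  next x-line at t=1.7773, next y-line at t=0.6108; Δt_x=3.8637, Δt_y=1.0353
    y: enter (4,5) at t=0.6108
    y: enter (4,4) at t=1.6461
    x: enter (5,4) at t=1.7773
    y: enter (5,3) at t=2.6814
    y: enter (5,2) at t=3.7166
    y: enter (5,1) at t=4.7519 ← occupied
  → r_2 = 4.7519
beam 3: φ=45°, α=15°
  dir = (cos 15°, sin 15°) = (0.9659, 0.2588); from cell (4,6)
  next x-line at t=0.4762, next y-line at t=1.5841; Δt_x=1.0353, Δt_y=3.8637
    x: enter (5,6) at t=0.4762
    x: enter (6,6) at t=1.5115
    y: enter (6,7) at t=1.5841 ← occupied
  → r_3 = 1.5841
beam 4: φ=90°, α=60°
  dir = (cos 60°, sin 60°) = (0.5000, 0.8660); from cell (4,6)
  next x-line at t=0.9200, next y-line at t=0.4734; Δt_x=2.0000, Δt_y=1.1547
    y: enter (4,7) at t=0.4734 ← occupied
  → r_4 = 0.4734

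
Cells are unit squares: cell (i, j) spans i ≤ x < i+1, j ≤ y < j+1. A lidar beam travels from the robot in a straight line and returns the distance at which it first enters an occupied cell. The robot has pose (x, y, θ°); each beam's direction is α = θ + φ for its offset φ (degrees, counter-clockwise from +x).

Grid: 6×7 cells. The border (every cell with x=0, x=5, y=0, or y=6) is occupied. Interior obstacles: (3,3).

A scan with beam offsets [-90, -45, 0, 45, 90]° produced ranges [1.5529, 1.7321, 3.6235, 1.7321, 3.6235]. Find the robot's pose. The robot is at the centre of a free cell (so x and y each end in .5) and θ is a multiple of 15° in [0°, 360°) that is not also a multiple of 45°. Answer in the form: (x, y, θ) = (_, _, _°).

The pose lattice has 19·16 = 304 candidates. Test each by forward raycasting.
  (4.5, 5.5, 105°): beam 1 = 0.5176 ≠ 1.5529 ✗
  (1.5, 1.5, 210°): beam 1 = 1.0000 ≠ 1.5529 ✗
  (1.5, 4.5, 330°): beam 1 = 1.0000 ≠ 1.5529 ✗
  (4.5, 2.5, 255°): beam 1 = 3.6235 ≠ 1.5529 ✗
  …
  (1.5, 2.5, 345°): r_1=1.5529, r_2=1.7321, r_3=3.6235, r_4=1.7321, r_5=3.6235 — all match ✓
Unique over the lattice → pose = (1.5, 2.5, 345°).

(x, y, θ) = (1.5, 2.5, 345°)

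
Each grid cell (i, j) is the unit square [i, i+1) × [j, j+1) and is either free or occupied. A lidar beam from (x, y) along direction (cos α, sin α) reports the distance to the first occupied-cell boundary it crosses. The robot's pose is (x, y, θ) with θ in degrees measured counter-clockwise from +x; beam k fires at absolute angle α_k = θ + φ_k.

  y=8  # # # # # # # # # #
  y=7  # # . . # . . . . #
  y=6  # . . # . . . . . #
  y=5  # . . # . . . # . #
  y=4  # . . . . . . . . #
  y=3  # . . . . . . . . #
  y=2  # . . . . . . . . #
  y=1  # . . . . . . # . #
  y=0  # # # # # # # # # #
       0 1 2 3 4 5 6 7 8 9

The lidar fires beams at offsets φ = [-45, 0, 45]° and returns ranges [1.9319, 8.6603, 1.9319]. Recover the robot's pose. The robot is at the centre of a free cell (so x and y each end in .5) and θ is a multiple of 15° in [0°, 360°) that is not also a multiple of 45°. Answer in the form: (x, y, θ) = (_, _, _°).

(x, y, θ) = (8.5, 7.5, 210°)

Enumerate (i+0.5, j+0.5, θ) over the 50 free cells and 16 admissible headings. For each, cast all 3 beams and compare to the given ranges.
  (8.5, 5.5, 210°): beam 1 = 0.5176 ≠ 1.9319 ✗
  (8.5, 2.5, 15°): beam 1 = 0.5774 ≠ 1.9319 ✗
  (5.5, 4.5, 30°): beam 1 = 3.6235 ≠ 1.9319 ✗
  (6.5, 4.5, 150°): beam 1 = 3.6235 ≠ 1.9319 ✗
  (5.5, 5.5, 195°): beam 1 = 1.7321 ≠ 1.9319 ✗
  …
  (8.5, 7.5, 210°): r_1=1.9319, r_2=8.6603, r_3=1.9319 — all match ✓
Only this pose fits every beam.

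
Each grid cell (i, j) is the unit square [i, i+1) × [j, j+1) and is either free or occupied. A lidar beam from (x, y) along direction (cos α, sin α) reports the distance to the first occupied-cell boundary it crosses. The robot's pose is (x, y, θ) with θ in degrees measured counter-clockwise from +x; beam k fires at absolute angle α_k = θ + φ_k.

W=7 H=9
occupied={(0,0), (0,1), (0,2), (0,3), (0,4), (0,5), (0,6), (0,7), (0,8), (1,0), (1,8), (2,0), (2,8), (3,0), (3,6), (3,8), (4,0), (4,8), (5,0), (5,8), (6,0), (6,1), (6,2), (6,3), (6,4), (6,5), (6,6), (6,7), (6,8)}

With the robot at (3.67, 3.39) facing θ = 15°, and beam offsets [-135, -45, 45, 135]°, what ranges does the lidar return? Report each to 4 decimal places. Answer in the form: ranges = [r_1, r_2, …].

beam 1: φ=-135°, α=240°
  d=(-0.5000,-0.8660)  start (3,3)  tX=1.3400 tY=0.4503  stride 1/|dx|=2.0000 1/|dy|=1.1547
    cross y-line → (3,2), t=0.4503
    cross x-line → (2,2), t=1.3400
    cross y-line → (2,1), t=1.6050
    cross y-line → (2,0), t=2.7597 (wall)
  → r_1 = 2.7597
beam 2: φ=-45°, α=330°
  d=(0.8660,-0.5000)  start (3,3)  tX=0.3811 tY=0.7800  stride 1/|dx|=1.1547 1/|dy|=2.0000
    cross x-line → (4,3), t=0.3811
    cross y-line → (4,2), t=0.7800
    cross x-line → (5,2), t=1.5358
    cross x-line → (6,2), t=2.6905 (wall)
  → r_2 = 2.6905
beam 3: φ=45°, α=60°
  d=(0.5000,0.8660)  start (3,3)  tX=0.6600 tY=0.7044  stride 1/|dx|=2.0000 1/|dy|=1.1547
    cross x-line → (4,3), t=0.6600
    cross y-line → (4,4), t=0.7044
    cross y-line → (4,5), t=1.8591
    cross x-line → (5,5), t=2.6600
    cross y-line → (5,6), t=3.0138
    cross y-line → (5,7), t=4.1685
    cross x-line → (6,7), t=4.6600 (wall)
  → r_3 = 4.6600
beam 4: φ=135°, α=150°
  d=(-0.8660,0.5000)  start (3,3)  tX=0.7736 tY=1.2200  stride 1/|dx|=1.1547 1/|dy|=2.0000
    cross x-line → (2,3), t=0.7736
    cross y-line → (2,4), t=1.2200
    cross x-line → (1,4), t=1.9283
    cross x-line → (0,4), t=3.0831 (wall)
  → r_4 = 3.0831

ranges = [2.7597, 2.6905, 4.6600, 3.0831]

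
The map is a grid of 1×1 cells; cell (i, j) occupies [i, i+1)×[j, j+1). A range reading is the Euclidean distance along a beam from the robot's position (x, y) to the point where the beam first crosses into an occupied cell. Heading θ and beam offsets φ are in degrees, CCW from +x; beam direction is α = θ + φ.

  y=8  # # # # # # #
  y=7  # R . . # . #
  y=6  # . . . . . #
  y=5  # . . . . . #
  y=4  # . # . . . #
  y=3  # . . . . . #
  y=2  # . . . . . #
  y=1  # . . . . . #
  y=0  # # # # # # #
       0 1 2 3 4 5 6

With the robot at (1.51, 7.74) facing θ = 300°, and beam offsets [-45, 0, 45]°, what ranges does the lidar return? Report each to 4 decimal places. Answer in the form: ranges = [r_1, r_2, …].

beam 1: φ=-45°, α=255°
  direction (-0.2588, -0.9659); cell (1,7); t to first gridline: x 1.9705, y 0.7661 (then +3.8637 / +1.0353)
    (1,6) via y @ 0.7661
    (1,5) via y @ 1.8014
    (0,5) via x @ 1.9705  # hit
  → r_1 = 1.9705
beam 2: φ=0°, α=300°
  direction (0.5000, -0.8660); cell (1,7); t to first gridline: x 0.9800, y 0.8545 (then +2.0000 / +1.1547)
    (1,6) via y @ 0.8545
    (2,6) via x @ 0.9800
    (2,5) via y @ 2.0092
    (3,5) via x @ 2.9800
    (3,4) via y @ 3.1639
    (3,3) via y @ 4.3186
    (4,3) via x @ 4.9800
    (4,2) via y @ 5.4733
    (4,1) via y @ 6.6280
    (5,1) via x @ 6.9800
    (5,0) via y @ 7.7827  # hit
  → r_2 = 7.7827
beam 3: φ=45°, α=345°
  direction (0.9659, -0.2588); cell (1,7); t to first gridline: x 0.5073, y 2.8591 (then +1.0353 / +3.8637)
    (2,7) via x @ 0.5073
    (3,7) via x @ 1.5426
    (4,7) via x @ 2.5778  # hit
  → r_3 = 2.5778

ranges = [1.9705, 7.7827, 2.5778]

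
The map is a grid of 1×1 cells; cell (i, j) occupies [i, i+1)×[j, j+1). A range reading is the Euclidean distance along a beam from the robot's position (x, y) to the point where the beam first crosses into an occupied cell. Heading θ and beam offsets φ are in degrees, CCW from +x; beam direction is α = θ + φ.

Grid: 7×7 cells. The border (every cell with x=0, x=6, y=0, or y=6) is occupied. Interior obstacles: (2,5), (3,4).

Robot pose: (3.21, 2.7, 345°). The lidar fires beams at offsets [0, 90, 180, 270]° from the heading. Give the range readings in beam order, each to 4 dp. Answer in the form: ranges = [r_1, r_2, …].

ranges = [2.8884, 1.3459, 2.2880, 1.7600]

beam 1: φ=0°, α=345°
  cosα=0.9659 sinα=-0.2588 | (3,2) | tMaxX 0.8179 tMaxY 2.7046 | tΔX 1.0353 tΔY 3.8637
    t=0.8179 [x] (4,2)
    t=1.8531 [x] (5,2)
    t=2.7046 [y] (5,1)
    t=2.8884 [x] (6,1) — stop
  → r_1 = 2.8884
beam 2: φ=90°, α=75°
  cosα=0.2588 sinα=0.9659 | (3,2) | tMaxX 3.0523 tMaxY 0.3106 | tΔX 3.8637 tΔY 1.0353
    t=0.3106 [y] (3,3)
    t=1.3459 [y] (3,4) — stop
  → r_2 = 1.3459
beam 3: φ=180°, α=165°
  cosα=-0.9659 sinα=0.2588 | (3,2) | tMaxX 0.2174 tMaxY 1.1591 | tΔX 1.0353 tΔY 3.8637
    t=0.2174 [x] (2,2)
    t=1.1591 [y] (2,3)
    t=1.2527 [x] (1,3)
    t=2.2880 [x] (0,3) — stop
  → r_3 = 2.2880
beam 4: φ=270°, α=255°
  cosα=-0.2588 sinα=-0.9659 | (3,2) | tMaxX 0.8114 tMaxY 0.7247 | tΔX 3.8637 tΔY 1.0353
    t=0.7247 [y] (3,1)
    t=0.8114 [x] (2,1)
    t=1.7600 [y] (2,0) — stop
  → r_4 = 1.7600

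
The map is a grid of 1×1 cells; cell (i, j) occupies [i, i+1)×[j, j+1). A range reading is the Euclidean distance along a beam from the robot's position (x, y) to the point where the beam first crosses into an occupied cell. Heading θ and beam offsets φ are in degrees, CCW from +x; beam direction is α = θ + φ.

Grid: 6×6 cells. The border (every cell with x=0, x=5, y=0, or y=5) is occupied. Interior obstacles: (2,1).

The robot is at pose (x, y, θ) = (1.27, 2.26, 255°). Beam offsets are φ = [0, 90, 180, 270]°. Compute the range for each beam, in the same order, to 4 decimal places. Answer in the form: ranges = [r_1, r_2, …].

beam 1: φ=0°, α=255°
  cosα=-0.2588 sinα=-0.9659 | (1,2) | tMaxX 1.0432 tMaxY 0.2692 | tΔX 3.8637 tΔY 1.0353
    t=0.2692 [y] (1,1)
    t=1.0432 [x] (0,1) — stop
  → r_1 = 1.0432
beam 2: φ=90°, α=345°
  cosα=0.9659 sinα=-0.2588 | (1,2) | tMaxX 0.7558 tMaxY 1.0046 | tΔX 1.0353 tΔY 3.8637
    t=0.7558 [x] (2,2)
    t=1.0046 [y] (2,1) — stop
  → r_2 = 1.0046
beam 3: φ=180°, α=75°
  cosα=0.2588 sinα=0.9659 | (1,2) | tMaxX 2.8205 tMaxY 0.7661 | tΔX 3.8637 tΔY 1.0353
    t=0.7661 [y] (1,3)
    t=1.8014 [y] (1,4)
    t=2.8205 [x] (2,4)
    t=2.8367 [y] (2,5) — stop
  → r_3 = 2.8367
beam 4: φ=270°, α=165°
  cosα=-0.9659 sinα=0.2588 | (1,2) | tMaxX 0.2795 tMaxY 2.8591 | tΔX 1.0353 tΔY 3.8637
    t=0.2795 [x] (0,2) — stop
  → r_4 = 0.2795

ranges = [1.0432, 1.0046, 2.8367, 0.2795]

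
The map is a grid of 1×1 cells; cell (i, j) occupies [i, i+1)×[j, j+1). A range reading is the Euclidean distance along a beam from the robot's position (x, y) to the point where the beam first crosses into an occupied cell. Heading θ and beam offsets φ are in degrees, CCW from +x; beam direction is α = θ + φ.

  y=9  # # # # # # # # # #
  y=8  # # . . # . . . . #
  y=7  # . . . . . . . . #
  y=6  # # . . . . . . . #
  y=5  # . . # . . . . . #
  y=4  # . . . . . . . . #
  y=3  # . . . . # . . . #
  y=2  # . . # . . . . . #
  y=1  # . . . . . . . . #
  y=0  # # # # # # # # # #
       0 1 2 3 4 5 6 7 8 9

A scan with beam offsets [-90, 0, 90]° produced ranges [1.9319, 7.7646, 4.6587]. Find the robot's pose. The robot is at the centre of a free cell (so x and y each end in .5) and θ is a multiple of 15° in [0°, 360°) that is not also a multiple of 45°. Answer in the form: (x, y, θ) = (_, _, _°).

(x, y, θ) = (8.5, 5.5, 165°)

Enumerate (i+0.5, j+0.5, θ) over the 58 free cells and 16 admissible headings. For each, cast all 3 beams and compare to the given ranges.
  (7.5, 4.5, 195°): beam 1 = 4.6587 ≠ 1.9319 ✗
  (1.5, 4.5, 195°): beam 1 = 1.5529 ≠ 1.9319 ✗
  (4.5, 1.5, 75°): beam 2 = 1.9319 ≠ 7.7646 ✗
  …
  (8.5, 5.5, 165°): r_1=1.9319, r_2=7.7646, r_3=4.6587 — all match ✓
Unique over the lattice → pose = (8.5, 5.5, 165°).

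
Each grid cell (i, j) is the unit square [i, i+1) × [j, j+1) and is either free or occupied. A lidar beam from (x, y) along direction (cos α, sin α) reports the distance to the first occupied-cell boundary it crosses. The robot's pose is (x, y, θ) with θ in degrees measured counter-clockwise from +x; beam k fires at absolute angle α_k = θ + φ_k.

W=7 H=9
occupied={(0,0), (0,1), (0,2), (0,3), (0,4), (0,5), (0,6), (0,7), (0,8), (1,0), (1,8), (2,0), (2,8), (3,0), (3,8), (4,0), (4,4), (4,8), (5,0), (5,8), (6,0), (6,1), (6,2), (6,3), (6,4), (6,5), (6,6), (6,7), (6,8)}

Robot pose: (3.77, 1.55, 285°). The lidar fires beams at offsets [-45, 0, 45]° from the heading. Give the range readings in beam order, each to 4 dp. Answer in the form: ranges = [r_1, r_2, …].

ranges = [0.6351, 0.5694, 1.1000]

beam 1: φ=-45°, α=240°
  cosα=-0.5000 sinα=-0.8660 | (3,1) | tMaxX 1.5400 tMaxY 0.6351 | tΔX 2.0000 tΔY 1.1547
    t=0.6351 [y] (3,0) — stop
  → r_1 = 0.6351
beam 2: φ=0°, α=285°
  cosα=0.2588 sinα=-0.9659 | (3,1) | tMaxX 0.8887 tMaxY 0.5694 | tΔX 3.8637 tΔY 1.0353
    t=0.5694 [y] (3,0) — stop
  → r_2 = 0.5694
beam 3: φ=45°, α=330°
  cosα=0.8660 sinα=-0.5000 | (3,1) | tMaxX 0.2656 tMaxY 1.1000 | tΔX 1.1547 tΔY 2.0000
    t=0.2656 [x] (4,1)
    t=1.1000 [y] (4,0) — stop
  → r_3 = 1.1000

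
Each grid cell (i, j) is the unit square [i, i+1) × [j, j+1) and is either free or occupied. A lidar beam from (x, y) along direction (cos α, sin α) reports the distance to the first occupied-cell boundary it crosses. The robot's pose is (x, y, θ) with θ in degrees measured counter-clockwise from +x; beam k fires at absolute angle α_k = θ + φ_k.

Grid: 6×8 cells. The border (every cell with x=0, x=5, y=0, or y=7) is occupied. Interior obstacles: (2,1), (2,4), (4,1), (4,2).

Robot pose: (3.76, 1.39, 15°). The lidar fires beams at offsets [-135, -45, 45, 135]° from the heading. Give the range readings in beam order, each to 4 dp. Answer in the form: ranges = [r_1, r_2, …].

ranges = [0.4503, 0.2771, 0.4800, 0.8776]

beam 1: φ=-135°, α=240°
  cosα=-0.5000 sinα=-0.8660 | (3,1) | tMaxX 1.5200 tMaxY 0.4503 | tΔX 2.0000 tΔY 1.1547
    t=0.4503 [y] (3,0) — stop
  → r_1 = 0.4503
beam 2: φ=-45°, α=330°
  cosα=0.8660 sinα=-0.5000 | (3,1) | tMaxX 0.2771 tMaxY 0.7800 | tΔX 1.1547 tΔY 2.0000
    t=0.2771 [x] (4,1) — stop
  → r_2 = 0.2771
beam 3: φ=45°, α=60°
  cosα=0.5000 sinα=0.8660 | (3,1) | tMaxX 0.4800 tMaxY 0.7044 | tΔX 2.0000 tΔY 1.1547
    t=0.4800 [x] (4,1) — stop
  → r_3 = 0.4800
beam 4: φ=135°, α=150°
  cosα=-0.8660 sinα=0.5000 | (3,1) | tMaxX 0.8776 tMaxY 1.2200 | tΔX 1.1547 tΔY 2.0000
    t=0.8776 [x] (2,1) — stop
  → r_4 = 0.8776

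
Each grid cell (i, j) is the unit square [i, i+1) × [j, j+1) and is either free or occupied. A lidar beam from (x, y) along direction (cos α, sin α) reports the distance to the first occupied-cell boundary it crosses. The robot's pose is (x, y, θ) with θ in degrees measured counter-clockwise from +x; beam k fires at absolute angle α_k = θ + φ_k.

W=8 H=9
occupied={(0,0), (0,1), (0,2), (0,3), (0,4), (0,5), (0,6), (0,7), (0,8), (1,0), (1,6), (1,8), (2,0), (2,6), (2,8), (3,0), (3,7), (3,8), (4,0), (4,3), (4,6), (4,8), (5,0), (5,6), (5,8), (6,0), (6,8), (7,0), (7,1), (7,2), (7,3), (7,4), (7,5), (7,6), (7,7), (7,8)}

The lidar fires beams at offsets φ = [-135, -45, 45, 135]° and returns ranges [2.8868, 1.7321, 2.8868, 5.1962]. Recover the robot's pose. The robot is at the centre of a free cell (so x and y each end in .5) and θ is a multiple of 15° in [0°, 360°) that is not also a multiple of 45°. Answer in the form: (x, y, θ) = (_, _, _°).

Enumerate (i+0.5, j+0.5, θ) over the 36 free cells and 16 admissible headings. For each, cast all 4 beams and compare to the given ranges.
  (1.5, 3.5, 150°): beam 1 = 5.6940 ≠ 2.8868 ✗
  (6.5, 4.5, 15°): beam 1 = 4.0415 ≠ 2.8868 ✗
  (6.5, 1.5, 210°): beam 1 = 1.9319 ≠ 2.8868 ✗
  (3.5, 6.5, 105°): beam 1 = 0.5774 ≠ 2.8868 ✗
  …
  (2.5, 3.5, 255°): r_1=2.8868, r_2=1.7321, r_3=2.8868, r_4=5.1962 — all match ✓
No second candidate reproduces the full scan.

(x, y, θ) = (2.5, 3.5, 255°)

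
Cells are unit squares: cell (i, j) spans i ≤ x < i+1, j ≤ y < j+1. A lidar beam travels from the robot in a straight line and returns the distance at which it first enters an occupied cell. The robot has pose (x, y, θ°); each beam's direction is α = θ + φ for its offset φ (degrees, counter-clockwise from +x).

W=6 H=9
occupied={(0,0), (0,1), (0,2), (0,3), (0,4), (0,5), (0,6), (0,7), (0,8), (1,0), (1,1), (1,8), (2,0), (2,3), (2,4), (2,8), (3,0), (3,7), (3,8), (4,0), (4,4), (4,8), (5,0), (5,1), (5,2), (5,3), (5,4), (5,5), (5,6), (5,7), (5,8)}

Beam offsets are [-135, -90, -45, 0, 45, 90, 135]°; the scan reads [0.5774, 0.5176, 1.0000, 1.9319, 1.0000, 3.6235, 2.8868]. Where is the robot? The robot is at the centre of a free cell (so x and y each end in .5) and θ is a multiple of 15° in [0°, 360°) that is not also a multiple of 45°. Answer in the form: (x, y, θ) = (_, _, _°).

(x, y, θ) = (1.5, 5.5, 285°)

The pose lattice has 23·16 = 368 candidates. Test each by forward raycasting.
  (4.5, 6.5, 150°): beam 1 = 0.5176 ≠ 0.5774 ✗
  (1.5, 4.5, 105°): beam 3 = 3.0000 ≠ 1.0000 ✗
  (1.5, 4.5, 285°): beam 4 = 3.6235 ≠ 1.9319 ✗
  (2.5, 6.5, 75°): beam 1 = 5.0000 ≠ 0.5774 ✗
  …
  (1.5, 5.5, 285°): r_1=0.5774, r_2=0.5176, r_3=1.0000, r_4=1.9319, r_5=1.0000, r_6=3.6235, r_7=2.8868 — all match ✓
Only this pose fits every beam.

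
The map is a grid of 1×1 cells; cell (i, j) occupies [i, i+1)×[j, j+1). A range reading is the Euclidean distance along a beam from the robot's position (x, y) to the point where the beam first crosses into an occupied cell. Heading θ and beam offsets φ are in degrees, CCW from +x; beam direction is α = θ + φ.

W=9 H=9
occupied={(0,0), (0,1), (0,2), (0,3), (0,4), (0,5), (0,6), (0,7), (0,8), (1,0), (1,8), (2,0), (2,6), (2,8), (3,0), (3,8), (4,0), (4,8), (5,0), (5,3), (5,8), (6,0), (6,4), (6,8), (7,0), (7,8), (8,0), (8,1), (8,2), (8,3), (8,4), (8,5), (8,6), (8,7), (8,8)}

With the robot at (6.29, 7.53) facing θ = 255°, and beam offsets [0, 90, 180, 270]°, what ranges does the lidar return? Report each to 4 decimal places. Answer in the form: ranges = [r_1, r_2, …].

beam 1: φ=0°, α=255°
  cosα=-0.2588 sinα=-0.9659 | (6,7) | tMaxX 1.1205 tMaxY 0.5487 | tΔX 3.8637 tΔY 1.0353
    t=0.5487 [y] (6,6)
    t=1.1205 [x] (5,6)
    t=1.5840 [y] (5,5)
    t=2.6192 [y] (5,4)
    t=3.6545 [y] (5,3) — stop
  → r_1 = 3.6545
beam 2: φ=90°, α=345°
  cosα=0.9659 sinα=-0.2588 | (6,7) | tMaxX 0.7350 tMaxY 2.0478 | tΔX 1.0353 tΔY 3.8637
    t=0.7350 [x] (7,7)
    t=1.7703 [x] (8,7) — stop
  → r_2 = 1.7703
beam 3: φ=180°, α=75°
  cosα=0.2588 sinα=0.9659 | (6,7) | tMaxX 2.7432 tMaxY 0.4866 | tΔX 3.8637 tΔY 1.0353
    t=0.4866 [y] (6,8) — stop
  → r_3 = 0.4866
beam 4: φ=270°, α=165°
  cosα=-0.9659 sinα=0.2588 | (6,7) | tMaxX 0.3002 tMaxY 1.8159 | tΔX 1.0353 tΔY 3.8637
    t=0.3002 [x] (5,7)
    t=1.3355 [x] (4,7)
    t=1.8159 [y] (4,8) — stop
  → r_4 = 1.8159

ranges = [3.6545, 1.7703, 0.4866, 1.8159]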